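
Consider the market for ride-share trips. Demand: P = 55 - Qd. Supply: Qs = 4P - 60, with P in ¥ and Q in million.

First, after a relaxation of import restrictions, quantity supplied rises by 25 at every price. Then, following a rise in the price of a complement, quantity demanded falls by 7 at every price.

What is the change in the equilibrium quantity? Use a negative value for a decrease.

-0.6

Solve the original market: 55 - P = 4P - 60, hence P = 23 and Q = 32.
After the shift, demand is Qd = 48 - P and supply is Qs = 4P - 35.
New equilibrium: 48 - P = 4P - 35 ⇒ 83 = 5P ⇒ P = 16.6, Q = 31.4.
ΔQ = 31.4 − 32 = -0.6.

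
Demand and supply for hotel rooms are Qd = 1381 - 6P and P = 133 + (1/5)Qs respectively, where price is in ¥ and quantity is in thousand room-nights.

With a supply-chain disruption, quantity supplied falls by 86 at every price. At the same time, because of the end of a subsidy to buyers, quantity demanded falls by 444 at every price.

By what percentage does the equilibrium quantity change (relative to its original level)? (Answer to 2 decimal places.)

-93.86

Original equilibrium: 1381 - 6P = 5P - 665 gives 2046 = 11P, so P = 186 and Q = 265.
After the shift, demand is Qd = 937 - 6P and supply is Qs = 5P - 751.
New equilibrium: 937 - 6P = 5P - 751 ⇒ 1688 = 11P ⇒ P = 1688/11 ≈ 153.4545, Q = 179/11 ≈ 16.2727.
%ΔQ = (16.2727 − 265) / 265 × 100 = -93.86%.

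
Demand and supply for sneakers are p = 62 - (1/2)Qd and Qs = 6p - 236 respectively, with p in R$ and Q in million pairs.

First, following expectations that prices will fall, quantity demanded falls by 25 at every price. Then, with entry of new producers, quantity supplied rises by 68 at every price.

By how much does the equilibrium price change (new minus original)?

-11.625

Before the shock: 124 - 2p = 6p - 236 ⇒ 360 = 8p ⇒ p = 45, Q = 34.
After the shift, demand is Qd = 99 - 2p and supply is Qs = 6p - 168.
New equilibrium: 99 - 2p = 6p - 168 ⇒ 267 = 8p ⇒ p = 33.375, Q = 32.25.
Δp = 33.375 − 45 = -11.625.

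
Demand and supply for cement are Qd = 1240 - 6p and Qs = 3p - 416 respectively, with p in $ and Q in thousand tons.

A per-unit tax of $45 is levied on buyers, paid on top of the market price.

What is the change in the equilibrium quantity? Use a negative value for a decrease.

Initially, 1240 - 6p = 3p - 416, so 1656 = 9p and p = 184, Q = 136.
Since buyers pay the price plus the tax, the effective demand curve becomes Qd = 970 - 6p.
Setting them equal: 970 - 6p = 3p - 416 → 1386 = 9p, so p = 154 and Q = 46.
ΔQ = 46 − 136 = -90.

-90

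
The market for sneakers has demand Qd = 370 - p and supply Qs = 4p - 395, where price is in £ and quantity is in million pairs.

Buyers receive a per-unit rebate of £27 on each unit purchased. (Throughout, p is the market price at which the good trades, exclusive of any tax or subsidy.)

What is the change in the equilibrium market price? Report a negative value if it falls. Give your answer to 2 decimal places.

Original equilibrium: 370 - p = 4p - 395 gives 765 = 5p, so p = 153 and Q = 217.
Since buyers' out-of-pocket price is the market price minus the rebate, the effective demand curve becomes Qd = 397 - p.
Setting them equal: 397 - p = 4p - 395 → 792 = 5p, so p = 158.4 and Q = 238.6.
Δp = 158.4 − 153 = +5.40.

+5.40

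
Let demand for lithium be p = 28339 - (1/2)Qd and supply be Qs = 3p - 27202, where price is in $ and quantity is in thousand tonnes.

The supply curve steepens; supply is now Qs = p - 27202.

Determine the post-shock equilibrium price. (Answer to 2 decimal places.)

27960.00

Before the shock: 56678 - 2p = 3p - 27202 ⇒ 83880 = 5p ⇒ p = 16776, Q = 23126.
With the change applied: demand Qd = 56678 - 2p, supply Qs = p - 27202.
New equilibrium: 56678 - 2p = p - 27202 ⇒ 83880 = 3p ⇒ p = 27960, Q = 758.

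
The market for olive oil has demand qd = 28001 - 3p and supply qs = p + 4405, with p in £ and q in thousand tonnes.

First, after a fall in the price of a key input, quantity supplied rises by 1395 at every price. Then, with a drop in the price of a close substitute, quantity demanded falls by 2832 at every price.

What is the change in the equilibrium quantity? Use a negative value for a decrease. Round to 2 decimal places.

Solve the original market: 28001 - 3p = p + 4405, hence p = 5899 and q = 10304.
With the change applied: demand qd = 25169 - 3p, supply qs = p + 5800.
New equilibrium: 25169 - 3p = p + 5800 ⇒ 19369 = 4p ⇒ p = 4842.25, q = 10642.25.
Δq = 10642.25 − 10304 = +338.25.

+338.25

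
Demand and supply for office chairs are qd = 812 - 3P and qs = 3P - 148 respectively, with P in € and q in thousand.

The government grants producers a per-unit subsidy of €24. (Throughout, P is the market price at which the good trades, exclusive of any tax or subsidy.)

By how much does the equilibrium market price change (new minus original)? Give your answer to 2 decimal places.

-12.00

Initially, 812 - 3P = 3P - 148, so 960 = 6P and P = 160, q = 332.
Since sellers receive the price plus the subsidy, the effective supply curve becomes qs = 3P - 76.
Clearing the new market: 812 - 3P = 3P - 76, so P = 148 and q = 368.
ΔP = 148 − 160 = -12.00.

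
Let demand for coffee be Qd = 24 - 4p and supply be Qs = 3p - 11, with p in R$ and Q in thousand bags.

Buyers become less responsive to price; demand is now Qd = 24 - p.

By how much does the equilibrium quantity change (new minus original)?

Initially, 24 - 4p = 3p - 11, so 35 = 7p and p = 5, Q = 4.
The new curves are Qd = 24 - p (demand) and Qs = 3p - 11 (supply).
Equate the new curves: 24 - p = 3p - 11, giving 35 = 4p, p = 8.75, Q = 15.25.
ΔQ = 15.25 − 4 = +11.25.

+11.25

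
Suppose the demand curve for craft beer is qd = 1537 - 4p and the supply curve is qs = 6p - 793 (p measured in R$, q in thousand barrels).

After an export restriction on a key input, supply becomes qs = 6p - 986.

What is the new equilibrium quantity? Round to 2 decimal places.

Original equilibrium: 1537 - 4p = 6p - 793 gives 2330 = 10p, so p = 233 and q = 605.
The shock moves the curves to qd = 1537 - 4p and qs = 6p - 986.
Clearing the new market: 1537 - 4p = 6p - 986, so p = 252.3 and q = 527.8.

527.80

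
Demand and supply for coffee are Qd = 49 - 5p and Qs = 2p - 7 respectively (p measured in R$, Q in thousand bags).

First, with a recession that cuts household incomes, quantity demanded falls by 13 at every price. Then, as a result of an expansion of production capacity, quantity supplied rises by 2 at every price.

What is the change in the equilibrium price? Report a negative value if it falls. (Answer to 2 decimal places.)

Solve the original market: 49 - 5p = 2p - 7, hence p = 8 and Q = 9.
With the change applied: demand Qd = 36 - 5p, supply Qs = 2p - 5.
New equilibrium: 36 - 5p = 2p - 5 ⇒ 41 = 7p ⇒ p = 41/7 ≈ 5.8571, Q = 47/7 ≈ 6.7143.
Δp = 5.8571 − 8 = -2.14.

-2.14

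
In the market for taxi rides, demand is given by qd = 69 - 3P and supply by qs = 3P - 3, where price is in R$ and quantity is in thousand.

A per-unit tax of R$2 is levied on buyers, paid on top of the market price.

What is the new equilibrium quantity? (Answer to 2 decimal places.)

30.00

Original equilibrium: 69 - 3P = 3P - 3 gives 72 = 6P, so P = 12 and q = 33.
Since buyers pay the price plus the tax, the effective demand curve becomes qd = 63 - 3P.
Setting them equal: 63 - 3P = 3P - 3 → 66 = 6P, so P = 11 and q = 30.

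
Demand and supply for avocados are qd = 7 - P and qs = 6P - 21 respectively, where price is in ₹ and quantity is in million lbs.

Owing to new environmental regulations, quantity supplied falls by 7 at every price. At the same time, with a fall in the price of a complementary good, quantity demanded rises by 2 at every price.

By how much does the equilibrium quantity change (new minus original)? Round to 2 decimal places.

+0.71

Before the shock: 7 - P = 6P - 21 ⇒ 28 = 7P ⇒ P = 4, q = 3.
The shock moves the curves to qd = 9 - P and qs = 6P - 28.
Setting them equal: 9 - P = 6P - 28 → 37 = 7P, so P = 37/7 ≈ 5.2857 and q = 26/7 ≈ 3.7143.
Δq = 3.7143 − 3 = +0.71.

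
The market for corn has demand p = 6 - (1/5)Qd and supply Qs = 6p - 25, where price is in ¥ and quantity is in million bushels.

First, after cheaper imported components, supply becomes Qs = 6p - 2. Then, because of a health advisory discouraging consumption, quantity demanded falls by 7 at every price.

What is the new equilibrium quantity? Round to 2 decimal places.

Original equilibrium: 30 - 5p = 6p - 25 gives 55 = 11p, so p = 5 and Q = 5.
After the shift, demand is Qd = 23 - 5p and supply is Qs = 6p - 2.
New equilibrium: 23 - 5p = 6p - 2 ⇒ 25 = 11p ⇒ p = 25/11 ≈ 2.2727, Q = 128/11 ≈ 11.6364.

11.64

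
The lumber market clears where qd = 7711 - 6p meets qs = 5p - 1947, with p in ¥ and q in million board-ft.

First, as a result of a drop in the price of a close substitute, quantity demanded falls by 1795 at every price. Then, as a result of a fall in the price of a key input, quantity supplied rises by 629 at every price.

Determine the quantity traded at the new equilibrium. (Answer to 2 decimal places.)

1970.18

Initially, 7711 - 6p = 5p - 1947, so 9658 = 11p and p = 878, q = 2443.
The shock moves the curves to qd = 5916 - 6p and qs = 5p - 1318.
Equate the new curves: 5916 - 6p = 5p - 1318, giving 7234 = 11p, p = 7234/11 ≈ 657.6364, q = 21672/11 ≈ 1970.1818.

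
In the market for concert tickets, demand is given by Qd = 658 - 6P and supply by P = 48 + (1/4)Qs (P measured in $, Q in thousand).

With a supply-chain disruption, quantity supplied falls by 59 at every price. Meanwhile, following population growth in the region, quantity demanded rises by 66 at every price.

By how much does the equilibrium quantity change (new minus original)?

Initially, 658 - 6P = 4P - 192, so 850 = 10P and P = 85, Q = 148.
The new curves are Qd = 724 - 6P (demand) and Qs = 4P - 251 (supply).
Equate the new curves: 724 - 6P = 4P - 251, giving 975 = 10P, P = 97.5, Q = 139.
ΔQ = 139 − 148 = -9.

-9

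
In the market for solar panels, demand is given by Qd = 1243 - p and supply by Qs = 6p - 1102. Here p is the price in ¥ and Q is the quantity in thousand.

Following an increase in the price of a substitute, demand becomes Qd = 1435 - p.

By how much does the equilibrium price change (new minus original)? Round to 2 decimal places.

+27.43

Initially, 1243 - p = 6p - 1102, so 2345 = 7p and p = 335, Q = 908.
The shock moves the curves to Qd = 1435 - p and Qs = 6p - 1102.
Setting them equal: 1435 - p = 6p - 1102 → 2537 = 7p, so p = 2537/7 ≈ 362.4286 and Q = 7508/7 ≈ 1072.5714.
Δp = 362.4286 − 335 = +27.43.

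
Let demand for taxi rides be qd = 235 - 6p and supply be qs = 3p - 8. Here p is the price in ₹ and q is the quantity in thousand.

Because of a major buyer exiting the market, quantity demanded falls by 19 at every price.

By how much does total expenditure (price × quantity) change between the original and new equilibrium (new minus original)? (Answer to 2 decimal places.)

-311.74

Solve the original market: 235 - 6p = 3p - 8, hence p = 27 and q = 73.
With the change applied: demand qd = 216 - 6p, supply qs = 3p - 8.
New equilibrium: 216 - 6p = 3p - 8 ⇒ 224 = 9p ⇒ p = 224/9 ≈ 24.8889, q = 200/3 ≈ 66.6667.
Expenditure moves from 27×73 = 1971 to 24.8889×66.6667 = 1659.2593; change = -311.74.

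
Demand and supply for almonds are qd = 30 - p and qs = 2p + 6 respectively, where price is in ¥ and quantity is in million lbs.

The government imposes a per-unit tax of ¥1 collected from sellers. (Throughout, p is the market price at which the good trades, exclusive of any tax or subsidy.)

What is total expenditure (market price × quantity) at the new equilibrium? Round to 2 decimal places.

184.89

Initially, 30 - p = 2p + 6, so 24 = 3p and p = 8, q = 22.
Since sellers keep the price net of the tax, the effective supply curve becomes qs = 2p + 4.
New equilibrium: 30 - p = 2p + 4 ⇒ 26 = 3p ⇒ p = 26/3 ≈ 8.6667, q = 64/3 ≈ 21.3333.
New expenditure = 8.6667 × 21.3333 = 184.89.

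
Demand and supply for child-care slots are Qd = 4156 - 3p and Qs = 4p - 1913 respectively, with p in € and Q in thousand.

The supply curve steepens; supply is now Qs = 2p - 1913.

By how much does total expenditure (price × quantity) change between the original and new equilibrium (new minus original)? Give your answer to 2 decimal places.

-723563.52

Solve the original market: 4156 - 3p = 4p - 1913, hence p = 867 and Q = 1555.
After the shift, demand is Qd = 4156 - 3p and supply is Qs = 2p - 1913.
Setting them equal: 4156 - 3p = 2p - 1913 → 6069 = 5p, so p = 1213.8 and Q = 514.6.
Expenditure moves from 867×1555 = 1348185 to 1213.8×514.6 = 624621.48; change = -723563.52.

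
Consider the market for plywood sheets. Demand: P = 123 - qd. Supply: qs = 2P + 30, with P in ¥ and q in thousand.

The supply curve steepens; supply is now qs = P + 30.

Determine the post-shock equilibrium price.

Solve the original market: 123 - P = 2P + 30, hence P = 31 and q = 92.
After the shift, demand is qd = 123 - P and supply is qs = P + 30.
Clearing the new market: 123 - P = P + 30, so P = 46.5 and q = 76.5.

46.5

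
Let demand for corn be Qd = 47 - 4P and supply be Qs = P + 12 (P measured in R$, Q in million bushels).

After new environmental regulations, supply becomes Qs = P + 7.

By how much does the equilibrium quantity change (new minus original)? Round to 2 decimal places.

-4.00

Solve the original market: 47 - 4P = P + 12, hence P = 7 and Q = 19.
With the change applied: demand Qd = 47 - 4P, supply Qs = P + 7.
Clearing the new market: 47 - 4P = P + 7, so P = 8 and Q = 15.
ΔQ = 15 − 19 = -4.00.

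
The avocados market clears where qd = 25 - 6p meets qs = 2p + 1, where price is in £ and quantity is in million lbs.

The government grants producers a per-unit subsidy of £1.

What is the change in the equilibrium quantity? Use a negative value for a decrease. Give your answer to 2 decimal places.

Original equilibrium: 25 - 6p = 2p + 1 gives 24 = 8p, so p = 3 and q = 7.
Since sellers receive the price plus the subsidy, the effective supply curve becomes qs = 2p + 3.
Equate the new curves: 25 - 6p = 2p + 3, giving 22 = 8p, p = 2.75, q = 8.5.
Δq = 8.5 − 7 = +1.50.

+1.50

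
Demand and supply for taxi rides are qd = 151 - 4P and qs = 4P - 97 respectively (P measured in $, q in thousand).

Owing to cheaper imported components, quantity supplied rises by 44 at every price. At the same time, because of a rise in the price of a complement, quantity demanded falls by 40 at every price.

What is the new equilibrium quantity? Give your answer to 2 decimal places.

Before the shock: 151 - 4P = 4P - 97 ⇒ 248 = 8P ⇒ P = 31, q = 27.
The new curves are qd = 111 - 4P (demand) and qs = 4P - 53 (supply).
New equilibrium: 111 - 4P = 4P - 53 ⇒ 164 = 8P ⇒ P = 20.5, q = 29.

29.00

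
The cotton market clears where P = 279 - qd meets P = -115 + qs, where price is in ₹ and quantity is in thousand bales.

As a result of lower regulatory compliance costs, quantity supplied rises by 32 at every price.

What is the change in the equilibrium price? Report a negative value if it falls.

Original equilibrium: 279 - P = P + 115 gives 164 = 2P, so P = 82 and q = 197.
The new curves are qd = 279 - P (demand) and qs = P + 147 (supply).
Clearing the new market: 279 - P = P + 147, so P = 66 and q = 213.
ΔP = 66 − 82 = -16.

-16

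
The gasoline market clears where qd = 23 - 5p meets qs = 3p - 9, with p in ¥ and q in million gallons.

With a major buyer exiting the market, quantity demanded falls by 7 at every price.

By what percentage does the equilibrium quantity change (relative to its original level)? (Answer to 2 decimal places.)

Initially, 23 - 5p = 3p - 9, so 32 = 8p and p = 4, q = 3.
The new curves are qd = 16 - 5p (demand) and qs = 3p - 9 (supply).
New equilibrium: 16 - 5p = 3p - 9 ⇒ 25 = 8p ⇒ p = 3.125, q = 0.375.
%Δq = (0.375 − 3) / 3 × 100 = -87.50%.

-87.50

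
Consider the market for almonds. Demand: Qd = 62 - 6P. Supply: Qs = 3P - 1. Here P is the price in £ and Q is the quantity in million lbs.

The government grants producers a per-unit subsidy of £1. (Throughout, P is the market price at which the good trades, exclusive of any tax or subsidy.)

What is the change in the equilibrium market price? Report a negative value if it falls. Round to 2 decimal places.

Initially, 62 - 6P = 3P - 1, so 63 = 9P and P = 7, Q = 20.
Since sellers receive the price plus the subsidy, the effective supply curve becomes Qs = 3P + 2.
Clearing the new market: 62 - 6P = 3P + 2, so P = 20/3 ≈ 6.6667 and Q = 22.
ΔP = 6.6667 − 7 = -0.33.

-0.33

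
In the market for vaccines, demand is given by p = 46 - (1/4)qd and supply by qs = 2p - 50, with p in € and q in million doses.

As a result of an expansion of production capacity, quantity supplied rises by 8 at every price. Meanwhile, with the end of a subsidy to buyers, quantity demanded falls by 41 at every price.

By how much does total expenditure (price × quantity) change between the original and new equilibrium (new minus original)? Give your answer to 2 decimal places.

Before the shock: 184 - 4p = 2p - 50 ⇒ 234 = 6p ⇒ p = 39, q = 28.
After the shift, demand is qd = 143 - 4p and supply is qs = 2p - 42.
New equilibrium: 143 - 4p = 2p - 42 ⇒ 185 = 6p ⇒ p = 185/6 ≈ 30.8333, q = 59/3 ≈ 19.6667.
Expenditure moves from 39×28 = 1092 to 30.8333×19.6667 = 606.3889; change = -485.61.

-485.61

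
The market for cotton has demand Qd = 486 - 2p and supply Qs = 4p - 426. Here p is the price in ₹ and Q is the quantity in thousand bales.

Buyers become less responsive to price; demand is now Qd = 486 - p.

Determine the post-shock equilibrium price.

182.4

Solve the original market: 486 - 2p = 4p - 426, hence p = 152 and Q = 182.
With the change applied: demand Qd = 486 - p, supply Qs = 4p - 426.
Clearing the new market: 486 - p = 4p - 426, so p = 182.4 and Q = 303.6.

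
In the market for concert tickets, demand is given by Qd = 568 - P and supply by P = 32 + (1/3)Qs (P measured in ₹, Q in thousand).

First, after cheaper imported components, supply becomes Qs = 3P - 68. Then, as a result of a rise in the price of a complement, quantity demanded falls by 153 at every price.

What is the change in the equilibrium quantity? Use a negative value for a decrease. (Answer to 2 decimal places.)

Initially, 568 - P = 3P - 96, so 664 = 4P and P = 166, Q = 402.
After the shift, demand is Qd = 415 - P and supply is Qs = 3P - 68.
Setting them equal: 415 - P = 3P - 68 → 483 = 4P, so P = 120.75 and Q = 294.25.
ΔQ = 294.25 − 402 = -107.75.

-107.75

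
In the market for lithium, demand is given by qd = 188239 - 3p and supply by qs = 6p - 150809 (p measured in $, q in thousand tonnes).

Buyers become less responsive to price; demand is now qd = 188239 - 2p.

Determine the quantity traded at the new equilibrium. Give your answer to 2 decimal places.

103477.00

Solve the original market: 188239 - 3p = 6p - 150809, hence p = 37672 and q = 75223.
The new curves are qd = 188239 - 2p (demand) and qs = 6p - 150809 (supply).
New equilibrium: 188239 - 2p = 6p - 150809 ⇒ 339048 = 8p ⇒ p = 42381, q = 103477.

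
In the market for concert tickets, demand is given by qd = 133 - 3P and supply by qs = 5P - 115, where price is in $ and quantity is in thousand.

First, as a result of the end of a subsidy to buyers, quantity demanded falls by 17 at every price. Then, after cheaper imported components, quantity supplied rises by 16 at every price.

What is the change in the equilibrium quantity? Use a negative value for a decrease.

Initially, 133 - 3P = 5P - 115, so 248 = 8P and P = 31, q = 40.
The shock moves the curves to qd = 116 - 3P and qs = 5P - 99.
New equilibrium: 116 - 3P = 5P - 99 ⇒ 215 = 8P ⇒ P = 26.875, q = 35.375.
Δq = 35.375 − 40 = -4.625.

-4.625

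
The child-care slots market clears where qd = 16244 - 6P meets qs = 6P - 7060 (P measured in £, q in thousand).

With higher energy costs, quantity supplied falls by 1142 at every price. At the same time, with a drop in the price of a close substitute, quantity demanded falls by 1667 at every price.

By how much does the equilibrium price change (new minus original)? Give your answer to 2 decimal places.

-43.75

Original equilibrium: 16244 - 6P = 6P - 7060 gives 23304 = 12P, so P = 1942 and q = 4592.
After the shift, demand is qd = 14577 - 6P and supply is qs = 6P - 8202.
Equate the new curves: 14577 - 6P = 6P - 8202, giving 22779 = 12P, P = 1898.25, q = 3187.5.
ΔP = 1898.25 − 1942 = -43.75.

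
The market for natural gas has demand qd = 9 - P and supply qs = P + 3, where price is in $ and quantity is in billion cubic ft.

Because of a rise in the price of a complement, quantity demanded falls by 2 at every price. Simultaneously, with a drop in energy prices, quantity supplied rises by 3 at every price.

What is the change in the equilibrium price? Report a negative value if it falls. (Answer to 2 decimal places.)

-2.50

Initially, 9 - P = P + 3, so 6 = 2P and P = 3, q = 6.
The shock moves the curves to qd = 7 - P and qs = P + 6.
Clearing the new market: 7 - P = P + 6, so P = 0.5 and q = 6.5.
ΔP = 0.5 − 3 = -2.50.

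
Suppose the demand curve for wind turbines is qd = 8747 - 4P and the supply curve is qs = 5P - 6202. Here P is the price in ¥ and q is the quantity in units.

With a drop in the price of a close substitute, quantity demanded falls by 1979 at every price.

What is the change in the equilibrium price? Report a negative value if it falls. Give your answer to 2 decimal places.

-219.89

Solve the original market: 8747 - 4P = 5P - 6202, hence P = 1661 and q = 2103.
The new curves are qd = 6768 - 4P (demand) and qs = 5P - 6202 (supply).
New equilibrium: 6768 - 4P = 5P - 6202 ⇒ 12970 = 9P ⇒ P = 12970/9 ≈ 1441.1111, q = 9032/9 ≈ 1003.5556.
ΔP = 1441.1111 − 1661 = -219.89.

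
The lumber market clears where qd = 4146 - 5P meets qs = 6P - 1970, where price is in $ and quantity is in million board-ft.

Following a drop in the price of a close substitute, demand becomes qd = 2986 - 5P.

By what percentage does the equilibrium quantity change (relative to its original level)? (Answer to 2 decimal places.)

-46.32

Before the shock: 4146 - 5P = 6P - 1970 ⇒ 6116 = 11P ⇒ P = 556, q = 1366.
After the shift, demand is qd = 2986 - 5P and supply is qs = 6P - 1970.
Setting them equal: 2986 - 5P = 6P - 1970 → 4956 = 11P, so P = 4956/11 ≈ 450.5455 and q = 8066/11 ≈ 733.2727.
%Δq = (733.2727 − 1366) / 1366 × 100 = -46.32%.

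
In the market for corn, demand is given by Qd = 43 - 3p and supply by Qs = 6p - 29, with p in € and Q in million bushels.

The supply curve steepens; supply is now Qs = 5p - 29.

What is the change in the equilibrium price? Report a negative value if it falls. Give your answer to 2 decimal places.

Initially, 43 - 3p = 6p - 29, so 72 = 9p and p = 8, Q = 19.
The shock moves the curves to Qd = 43 - 3p and Qs = 5p - 29.
Setting them equal: 43 - 3p = 5p - 29 → 72 = 8p, so p = 9 and Q = 16.
Δp = 9 − 8 = +1.00.

+1.00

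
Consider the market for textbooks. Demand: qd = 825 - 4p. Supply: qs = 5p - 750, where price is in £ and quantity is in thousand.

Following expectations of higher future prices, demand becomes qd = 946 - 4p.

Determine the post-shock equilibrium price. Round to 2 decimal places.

188.44

Initially, 825 - 4p = 5p - 750, so 1575 = 9p and p = 175, q = 125.
The new curves are qd = 946 - 4p (demand) and qs = 5p - 750 (supply).
Equate the new curves: 946 - 4p = 5p - 750, giving 1696 = 9p, p = 1696/9 ≈ 188.4444, q = 1730/9 ≈ 192.2222.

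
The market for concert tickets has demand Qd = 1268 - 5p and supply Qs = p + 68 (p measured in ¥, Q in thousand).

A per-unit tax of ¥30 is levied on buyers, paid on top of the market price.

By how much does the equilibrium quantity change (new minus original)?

Solve the original market: 1268 - 5p = p + 68, hence p = 200 and Q = 268.
Since buyers pay the price plus the tax, the effective demand curve becomes Qd = 1118 - 5p.
New equilibrium: 1118 - 5p = p + 68 ⇒ 1050 = 6p ⇒ p = 175, Q = 243.
ΔQ = 243 − 268 = -25.

-25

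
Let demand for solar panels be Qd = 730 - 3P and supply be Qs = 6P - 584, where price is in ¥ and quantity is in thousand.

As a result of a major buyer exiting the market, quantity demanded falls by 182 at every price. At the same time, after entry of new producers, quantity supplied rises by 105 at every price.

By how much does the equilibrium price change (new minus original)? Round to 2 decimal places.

-31.89

Initially, 730 - 3P = 6P - 584, so 1314 = 9P and P = 146, Q = 292.
With the change applied: demand Qd = 548 - 3P, supply Qs = 6P - 479.
Clearing the new market: 548 - 3P = 6P - 479, so P = 1027/9 ≈ 114.1111 and Q = 617/3 ≈ 205.6667.
ΔP = 114.1111 − 146 = -31.89.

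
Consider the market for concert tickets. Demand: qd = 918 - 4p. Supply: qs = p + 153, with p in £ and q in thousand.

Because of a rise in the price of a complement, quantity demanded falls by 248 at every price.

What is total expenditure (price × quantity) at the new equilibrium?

26511.76

Original equilibrium: 918 - 4p = p + 153 gives 765 = 5p, so p = 153 and q = 306.
With the change applied: demand qd = 670 - 4p, supply qs = p + 153.
New equilibrium: 670 - 4p = p + 153 ⇒ 517 = 5p ⇒ p = 103.4, q = 256.4.
New expenditure = 103.4 × 256.4 = 26511.76.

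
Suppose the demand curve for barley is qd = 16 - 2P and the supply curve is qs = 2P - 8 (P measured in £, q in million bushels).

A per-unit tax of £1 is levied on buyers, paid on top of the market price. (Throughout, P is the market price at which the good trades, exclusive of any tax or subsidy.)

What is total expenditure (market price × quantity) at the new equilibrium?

Solve the original market: 16 - 2P = 2P - 8, hence P = 6 and q = 4.
Since buyers pay the price plus the tax, the effective demand curve becomes qd = 14 - 2P.
Clearing the new market: 14 - 2P = 2P - 8, so P = 5.5 and q = 3.
New expenditure = 5.5 × 3 = 16.5.

16.5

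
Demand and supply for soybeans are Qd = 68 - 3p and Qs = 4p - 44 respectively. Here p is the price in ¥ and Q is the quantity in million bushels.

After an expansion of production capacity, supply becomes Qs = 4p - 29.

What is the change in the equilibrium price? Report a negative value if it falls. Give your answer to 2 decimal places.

-2.14

Original equilibrium: 68 - 3p = 4p - 44 gives 112 = 7p, so p = 16 and Q = 20.
The new curves are Qd = 68 - 3p (demand) and Qs = 4p - 29 (supply).
Setting them equal: 68 - 3p = 4p - 29 → 97 = 7p, so p = 97/7 ≈ 13.8571 and Q = 185/7 ≈ 26.4286.
Δp = 13.8571 − 16 = -2.14.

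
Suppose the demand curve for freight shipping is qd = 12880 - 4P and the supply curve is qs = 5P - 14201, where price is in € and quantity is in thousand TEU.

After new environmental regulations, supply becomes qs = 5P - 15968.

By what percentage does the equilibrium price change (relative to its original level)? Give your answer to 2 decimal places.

+6.52

Original equilibrium: 12880 - 4P = 5P - 14201 gives 27081 = 9P, so P = 3009 and q = 844.
The shock moves the curves to qd = 12880 - 4P and qs = 5P - 15968.
Equate the new curves: 12880 - 4P = 5P - 15968, giving 28848 = 9P, P = 9616/3 ≈ 3205.3333, q = 176/3 ≈ 58.6667.
%ΔP = (3205.3333 − 3009) / 3009 × 100 = +6.52%.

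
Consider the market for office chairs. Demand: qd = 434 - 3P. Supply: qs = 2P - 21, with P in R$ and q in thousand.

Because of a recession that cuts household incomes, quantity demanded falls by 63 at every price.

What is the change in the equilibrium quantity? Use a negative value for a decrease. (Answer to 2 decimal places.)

Before the shock: 434 - 3P = 2P - 21 ⇒ 455 = 5P ⇒ P = 91, q = 161.
The new curves are qd = 371 - 3P (demand) and qs = 2P - 21 (supply).
Setting them equal: 371 - 3P = 2P - 21 → 392 = 5P, so P = 78.4 and q = 135.8.
Δq = 135.8 − 161 = -25.20.

-25.20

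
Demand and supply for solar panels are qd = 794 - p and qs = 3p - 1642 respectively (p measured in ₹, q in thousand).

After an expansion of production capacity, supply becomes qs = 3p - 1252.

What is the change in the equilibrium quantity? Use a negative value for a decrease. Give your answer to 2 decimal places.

+97.50

Solve the original market: 794 - p = 3p - 1642, hence p = 609 and q = 185.
The shock moves the curves to qd = 794 - p and qs = 3p - 1252.
Setting them equal: 794 - p = 3p - 1252 → 2046 = 4p, so p = 511.5 and q = 282.5.
Δq = 282.5 − 185 = +97.50.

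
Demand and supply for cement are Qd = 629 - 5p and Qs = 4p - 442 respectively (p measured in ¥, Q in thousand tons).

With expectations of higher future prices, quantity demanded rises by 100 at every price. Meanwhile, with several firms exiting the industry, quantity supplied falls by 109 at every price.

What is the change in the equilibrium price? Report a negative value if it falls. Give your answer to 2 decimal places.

+23.22

Original equilibrium: 629 - 5p = 4p - 442 gives 1071 = 9p, so p = 119 and Q = 34.
The new curves are Qd = 729 - 5p (demand) and Qs = 4p - 551 (supply).
Equate the new curves: 729 - 5p = 4p - 551, giving 1280 = 9p, p = 1280/9 ≈ 142.2222, Q = 161/9 ≈ 17.8889.
Δp = 142.2222 − 119 = +23.22.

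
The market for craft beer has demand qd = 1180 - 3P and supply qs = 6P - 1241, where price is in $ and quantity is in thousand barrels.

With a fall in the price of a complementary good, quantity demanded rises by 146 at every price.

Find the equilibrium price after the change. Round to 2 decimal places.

Original equilibrium: 1180 - 3P = 6P - 1241 gives 2421 = 9P, so P = 269 and q = 373.
The shock moves the curves to qd = 1326 - 3P and qs = 6P - 1241.
Clearing the new market: 1326 - 3P = 6P - 1241, so P = 2567/9 ≈ 285.2222 and q = 1411/3 ≈ 470.3333.

285.22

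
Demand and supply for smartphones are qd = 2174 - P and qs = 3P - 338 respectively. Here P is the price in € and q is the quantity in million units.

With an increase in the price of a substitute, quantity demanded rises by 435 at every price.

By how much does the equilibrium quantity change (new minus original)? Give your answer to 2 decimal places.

+326.25

Original equilibrium: 2174 - P = 3P - 338 gives 2512 = 4P, so P = 628 and q = 1546.
The shock moves the curves to qd = 2609 - P and qs = 3P - 338.
Equate the new curves: 2609 - P = 3P - 338, giving 2947 = 4P, P = 736.75, q = 1872.25.
Δq = 1872.25 − 1546 = +326.25.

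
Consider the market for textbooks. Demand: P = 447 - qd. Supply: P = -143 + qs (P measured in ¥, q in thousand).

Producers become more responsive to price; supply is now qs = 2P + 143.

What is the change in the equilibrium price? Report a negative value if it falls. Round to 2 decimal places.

Before the shock: 447 - P = P + 143 ⇒ 304 = 2P ⇒ P = 152, q = 295.
With the change applied: demand qd = 447 - P, supply qs = 2P + 143.
Equate the new curves: 447 - P = 2P + 143, giving 304 = 3P, P = 304/3 ≈ 101.3333, q = 1037/3 ≈ 345.6667.
ΔP = 101.3333 − 152 = -50.67.

-50.67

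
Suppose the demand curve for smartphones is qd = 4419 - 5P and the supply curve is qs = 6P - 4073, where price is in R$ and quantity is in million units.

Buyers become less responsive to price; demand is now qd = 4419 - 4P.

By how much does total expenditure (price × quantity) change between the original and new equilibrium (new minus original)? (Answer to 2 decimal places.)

+436504.24

Original equilibrium: 4419 - 5P = 6P - 4073 gives 8492 = 11P, so P = 772 and q = 559.
After the shift, demand is qd = 4419 - 4P and supply is qs = 6P - 4073.
Clearing the new market: 4419 - 4P = 6P - 4073, so P = 849.2 and q = 1022.2.
Expenditure moves from 772×559 = 431548 to 849.2×1022.2 = 868052.24; change = +436504.24.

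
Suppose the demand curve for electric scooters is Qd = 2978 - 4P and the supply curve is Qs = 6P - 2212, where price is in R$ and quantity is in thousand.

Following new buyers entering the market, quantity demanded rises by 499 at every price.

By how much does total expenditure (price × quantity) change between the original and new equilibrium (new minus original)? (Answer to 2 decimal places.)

Original equilibrium: 2978 - 4P = 6P - 2212 gives 5190 = 10P, so P = 519 and Q = 902.
After the shift, demand is Qd = 3477 - 4P and supply is Qs = 6P - 2212.
Setting them equal: 3477 - 4P = 6P - 2212 → 5689 = 10P, so P = 568.9 and Q = 1201.4.
Expenditure moves from 519×902 = 468138 to 568.9×1201.4 = 683476.46; change = +215338.46.

+215338.46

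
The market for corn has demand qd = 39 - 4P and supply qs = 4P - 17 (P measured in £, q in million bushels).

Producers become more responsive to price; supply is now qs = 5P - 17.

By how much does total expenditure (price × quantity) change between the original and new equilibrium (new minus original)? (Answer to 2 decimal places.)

Before the shock: 39 - 4P = 4P - 17 ⇒ 56 = 8P ⇒ P = 7, q = 11.
The new curves are qd = 39 - 4P (demand) and qs = 5P - 17 (supply).
Setting them equal: 39 - 4P = 5P - 17 → 56 = 9P, so P = 56/9 ≈ 6.2222 and q = 127/9 ≈ 14.1111.
Expenditure moves from 7×11 = 77 to 6.2222×14.1111 = 87.8025; change = +10.80.

+10.80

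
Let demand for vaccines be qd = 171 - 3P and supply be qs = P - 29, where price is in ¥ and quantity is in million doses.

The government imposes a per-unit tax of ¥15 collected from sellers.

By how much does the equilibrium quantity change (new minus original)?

-11.25

Initially, 171 - 3P = P - 29, so 200 = 4P and P = 50, q = 21.
Since sellers keep the price net of the tax, the effective supply curve becomes qs = P - 44.
Clearing the new market: 171 - 3P = P - 44, so P = 53.75 and q = 9.75.
Δq = 9.75 − 21 = -11.25.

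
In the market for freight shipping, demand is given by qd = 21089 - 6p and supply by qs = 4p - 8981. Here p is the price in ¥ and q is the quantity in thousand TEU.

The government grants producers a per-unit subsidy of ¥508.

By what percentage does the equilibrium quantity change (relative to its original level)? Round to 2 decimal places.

Initially, 21089 - 6p = 4p - 8981, so 30070 = 10p and p = 3007, q = 3047.
Since sellers receive the price plus the subsidy, the effective supply curve becomes qs = 4p - 6949.
Clearing the new market: 21089 - 6p = 4p - 6949, so p = 2803.8 and q = 4266.2.
%Δq = (4266.2 − 3047) / 3047 × 100 = +40.01%.

+40.01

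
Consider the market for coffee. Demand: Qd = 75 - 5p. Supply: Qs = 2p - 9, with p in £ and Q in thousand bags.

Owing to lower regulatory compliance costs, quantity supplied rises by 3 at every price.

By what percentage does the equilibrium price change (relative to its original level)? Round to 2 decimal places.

-3.57

Before the shock: 75 - 5p = 2p - 9 ⇒ 84 = 7p ⇒ p = 12, Q = 15.
After the shift, demand is Qd = 75 - 5p and supply is Qs = 2p - 6.
Clearing the new market: 75 - 5p = 2p - 6, so p = 81/7 ≈ 11.5714 and Q = 120/7 ≈ 17.1429.
%Δp = (11.5714 − 12) / 12 × 100 = -3.57%.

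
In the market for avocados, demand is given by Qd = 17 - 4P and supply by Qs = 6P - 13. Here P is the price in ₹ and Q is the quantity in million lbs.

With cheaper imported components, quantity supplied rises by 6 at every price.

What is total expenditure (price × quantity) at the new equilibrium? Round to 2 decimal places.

Solve the original market: 17 - 4P = 6P - 13, hence P = 3 and Q = 5.
The new curves are Qd = 17 - 4P (demand) and Qs = 6P - 7 (supply).
Equate the new curves: 17 - 4P = 6P - 7, giving 24 = 10P, P = 2.4, Q = 7.4.
New expenditure = 2.4 × 7.4 = 17.76.

17.76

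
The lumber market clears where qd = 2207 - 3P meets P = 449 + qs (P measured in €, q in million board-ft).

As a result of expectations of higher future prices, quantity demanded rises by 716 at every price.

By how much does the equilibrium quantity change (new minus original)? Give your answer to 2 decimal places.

Before the shock: 2207 - 3P = P - 449 ⇒ 2656 = 4P ⇒ P = 664, q = 215.
The shock moves the curves to qd = 2923 - 3P and qs = P - 449.
New equilibrium: 2923 - 3P = P - 449 ⇒ 3372 = 4P ⇒ P = 843, q = 394.
Δq = 394 − 215 = +179.00.

+179.00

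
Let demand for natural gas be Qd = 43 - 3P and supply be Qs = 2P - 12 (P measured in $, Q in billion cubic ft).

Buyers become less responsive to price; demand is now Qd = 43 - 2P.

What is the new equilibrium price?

13.75

Solve the original market: 43 - 3P = 2P - 12, hence P = 11 and Q = 10.
The new curves are Qd = 43 - 2P (demand) and Qs = 2P - 12 (supply).
New equilibrium: 43 - 2P = 2P - 12 ⇒ 55 = 4P ⇒ P = 13.75, Q = 15.5.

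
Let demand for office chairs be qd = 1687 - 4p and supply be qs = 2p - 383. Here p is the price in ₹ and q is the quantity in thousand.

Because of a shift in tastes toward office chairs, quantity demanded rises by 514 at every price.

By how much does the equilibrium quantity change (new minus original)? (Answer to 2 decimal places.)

Before the shock: 1687 - 4p = 2p - 383 ⇒ 2070 = 6p ⇒ p = 345, q = 307.
The shock moves the curves to qd = 2201 - 4p and qs = 2p - 383.
Clearing the new market: 2201 - 4p = 2p - 383, so p = 1292/3 ≈ 430.6667 and q = 1435/3 ≈ 478.3333.
Δq = 478.3333 − 307 = +171.33.

+171.33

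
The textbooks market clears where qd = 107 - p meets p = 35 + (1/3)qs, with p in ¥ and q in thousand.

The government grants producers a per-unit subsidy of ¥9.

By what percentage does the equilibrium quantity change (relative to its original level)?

Initially, 107 - p = 3p - 105, so 212 = 4p and p = 53, q = 54.
Since sellers receive the price plus the subsidy, the effective supply curve becomes qs = 3p - 78.
Clearing the new market: 107 - p = 3p - 78, so p = 46.25 and q = 60.75.
%Δq = (60.75 − 54) / 54 × 100 = +12.5%.

+12.5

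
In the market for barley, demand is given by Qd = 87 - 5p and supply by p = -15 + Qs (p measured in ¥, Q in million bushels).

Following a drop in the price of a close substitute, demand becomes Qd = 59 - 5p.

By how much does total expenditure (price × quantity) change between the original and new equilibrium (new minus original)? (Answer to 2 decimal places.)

-160.22

Initially, 87 - 5p = p + 15, so 72 = 6p and p = 12, Q = 27.
After the shift, demand is Qd = 59 - 5p and supply is Qs = p + 15.
New equilibrium: 59 - 5p = p + 15 ⇒ 44 = 6p ⇒ p = 22/3 ≈ 7.3333, Q = 67/3 ≈ 22.3333.
Expenditure moves from 12×27 = 324 to 7.3333×22.3333 = 163.7778; change = -160.22.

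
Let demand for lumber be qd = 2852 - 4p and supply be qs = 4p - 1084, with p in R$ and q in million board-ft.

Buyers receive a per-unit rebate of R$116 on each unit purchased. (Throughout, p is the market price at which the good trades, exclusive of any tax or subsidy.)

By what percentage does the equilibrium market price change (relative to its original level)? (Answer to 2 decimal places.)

Solve the original market: 2852 - 4p = 4p - 1084, hence p = 492 and q = 884.
Since buyers' out-of-pocket price is the market price minus the rebate, the effective demand curve becomes qd = 3316 - 4p.
Equate the new curves: 3316 - 4p = 4p - 1084, giving 4400 = 8p, p = 550, q = 1116.
%Δp = (550 − 492) / 492 × 100 = +11.79%.

+11.79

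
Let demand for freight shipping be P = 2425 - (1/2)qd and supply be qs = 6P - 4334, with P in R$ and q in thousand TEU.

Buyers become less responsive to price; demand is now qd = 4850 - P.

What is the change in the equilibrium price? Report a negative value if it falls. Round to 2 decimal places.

+164.00

Original equilibrium: 4850 - 2P = 6P - 4334 gives 9184 = 8P, so P = 1148 and q = 2554.
The new curves are qd = 4850 - P (demand) and qs = 6P - 4334 (supply).
Setting them equal: 4850 - P = 6P - 4334 → 9184 = 7P, so P = 1312 and q = 3538.
ΔP = 1312 − 1148 = +164.00.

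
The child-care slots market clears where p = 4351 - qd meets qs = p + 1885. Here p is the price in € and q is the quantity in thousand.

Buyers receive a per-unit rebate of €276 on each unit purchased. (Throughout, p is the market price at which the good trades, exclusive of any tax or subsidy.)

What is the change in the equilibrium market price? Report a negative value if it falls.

+138

Original equilibrium: 4351 - p = p + 1885 gives 2466 = 2p, so p = 1233 and q = 3118.
Since buyers' out-of-pocket price is the market price minus the rebate, the effective demand curve becomes qd = 4627 - p.
Equate the new curves: 4627 - p = p + 1885, giving 2742 = 2p, p = 1371, q = 3256.
Δp = 1371 − 1233 = +138.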